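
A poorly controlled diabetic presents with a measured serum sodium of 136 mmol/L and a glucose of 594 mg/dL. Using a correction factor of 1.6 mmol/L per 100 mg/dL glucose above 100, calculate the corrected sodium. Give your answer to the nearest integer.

144 mmol/L

Corrected Na = measured Na + 1.6 · (glucose − 100)/100
= 136 + 1.6 · (594 − 100)/100
= 136 + 7.9
= 143.9 mmol/L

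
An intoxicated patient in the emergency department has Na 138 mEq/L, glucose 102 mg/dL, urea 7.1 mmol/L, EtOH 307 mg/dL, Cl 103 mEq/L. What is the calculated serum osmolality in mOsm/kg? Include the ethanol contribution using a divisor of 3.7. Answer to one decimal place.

Calculated osmolality = 2·Na + glucose/18 + urea + ethanol/3.7
= 2·138 + 102/18 + 7.1 + 307/3.7
= 276 + 5.67 + 7.10 + 82.97
= 371.74 mOsm/kg

371.7 mOsm/kg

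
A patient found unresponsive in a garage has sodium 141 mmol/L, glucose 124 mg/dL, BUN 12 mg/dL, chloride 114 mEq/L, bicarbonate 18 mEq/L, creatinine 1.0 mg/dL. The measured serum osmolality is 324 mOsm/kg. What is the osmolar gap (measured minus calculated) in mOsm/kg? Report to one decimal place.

30.8 mOsm/kg

Calculated osmolality = 2·Na + glucose/18 + BUN/2.8
= 2·141 + 124/18 + 12/2.8
= 282 + 6.89 + 4.29
= 293.18 mOsm/kg ≈ 293.2 mOsm/kg
Osmolar gap = measured − calculated = 324 − 293.2 = 30.8 mOsm/kg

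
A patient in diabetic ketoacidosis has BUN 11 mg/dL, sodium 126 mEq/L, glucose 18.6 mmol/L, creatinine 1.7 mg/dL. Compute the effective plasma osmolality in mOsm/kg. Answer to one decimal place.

Effective osmolality excludes urea (freely permeant across cell membranes):
2·Na + glucose
= 2·126 + 18.6
= 252 + 18.6
= 270.6 mOsm/kg

270.6 mOsm/kg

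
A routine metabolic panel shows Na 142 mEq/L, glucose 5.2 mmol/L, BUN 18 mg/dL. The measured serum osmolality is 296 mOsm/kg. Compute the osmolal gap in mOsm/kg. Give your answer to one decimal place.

Calculated osmolality = 2·Na + glucose + BUN/2.8
= 2·142 + 5.2 + 18/2.8
= 284 + 5.20 + 6.43
= 295.63 mOsm/kg ≈ 295.6 mOsm/kg
Osmolar gap = measured − calculated = 296 − 295.6 = 0.4 mOsm/kg

0.4 mOsm/kg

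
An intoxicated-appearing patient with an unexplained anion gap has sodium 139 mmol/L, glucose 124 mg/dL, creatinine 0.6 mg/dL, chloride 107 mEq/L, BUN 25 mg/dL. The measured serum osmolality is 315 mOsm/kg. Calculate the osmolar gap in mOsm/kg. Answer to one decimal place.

21.2 mOsm/kg

Calculated osmolality = 2·Na + glucose/18 + BUN/2.8
= 2·139 + 124/18 + 25/2.8
= 278 + 6.89 + 8.93
= 293.82 mOsm/kg ≈ 293.8 mOsm/kg
Osmolar gap = measured − calculated = 315 − 293.8 = 21.2 mOsm/kg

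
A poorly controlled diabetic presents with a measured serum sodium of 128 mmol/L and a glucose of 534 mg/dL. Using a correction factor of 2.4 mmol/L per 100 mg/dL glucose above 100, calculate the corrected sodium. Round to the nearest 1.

Corrected Na = measured Na + 2.4 · (glucose − 100)/100
= 128 + 2.4 · (534 − 100)/100
= 128 + 10.4
= 138.4 mmol/L

138 mmol/L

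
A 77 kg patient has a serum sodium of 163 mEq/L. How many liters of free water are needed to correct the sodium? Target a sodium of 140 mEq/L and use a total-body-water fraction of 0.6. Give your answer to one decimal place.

TBW = 0.6 · 77 = 46.2 L
Free water deficit = TBW · (Na/140 − 1)
= 46.2 · (163/140 − 1)
= 46.2 · 0.1643
= 7.59 L

7.6 L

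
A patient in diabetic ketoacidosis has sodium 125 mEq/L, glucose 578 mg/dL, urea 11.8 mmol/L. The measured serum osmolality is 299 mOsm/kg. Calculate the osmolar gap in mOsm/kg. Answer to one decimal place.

5.1 mOsm/kg

Calculated osmolality = 2·Na + glucose/18 + urea
= 2·125 + 578/18 + 11.8
= 250 + 32.11 + 11.80
= 293.91 mOsm/kg ≈ 293.9 mOsm/kg
Osmolar gap = measured − calculated = 299 − 293.9 = 5.1 mOsm/kg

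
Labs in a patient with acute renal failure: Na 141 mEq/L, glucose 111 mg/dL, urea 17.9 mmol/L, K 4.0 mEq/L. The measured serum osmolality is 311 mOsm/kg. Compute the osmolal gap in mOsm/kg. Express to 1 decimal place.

Calculated osmolality = 2·Na + glucose/18 + urea
= 2·141 + 111/18 + 17.9
= 282 + 6.17 + 17.90
= 306.07 mOsm/kg ≈ 306.1 mOsm/kg
Osmolar gap = measured − calculated = 311 − 306.1 = 4.9 mOsm/kg

4.9 mOsm/kg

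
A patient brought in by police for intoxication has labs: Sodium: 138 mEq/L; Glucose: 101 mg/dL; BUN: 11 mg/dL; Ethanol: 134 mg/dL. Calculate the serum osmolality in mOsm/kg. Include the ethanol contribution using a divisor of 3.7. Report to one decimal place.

Calculated osmolality = 2·Na + glucose/18 + BUN/2.8 + ethanol/3.7
= 2·138 + 101/18 + 11/2.8 + 134/3.7
= 276 + 5.61 + 3.93 + 36.22
= 321.76 mOsm/kg

321.8 mOsm/kg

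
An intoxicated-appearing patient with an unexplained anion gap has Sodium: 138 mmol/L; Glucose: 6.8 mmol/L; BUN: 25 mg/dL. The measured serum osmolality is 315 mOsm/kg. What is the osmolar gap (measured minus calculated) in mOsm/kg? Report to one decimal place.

Calculated osmolality = 2·Na + glucose + BUN/2.8
= 2·138 + 6.8 + 25/2.8
= 276 + 6.80 + 8.93
= 291.73 mOsm/kg ≈ 291.7 mOsm/kg
Osmolar gap = measured − calculated = 315 − 291.7 = 23.3 mOsm/kg

23.3 mOsm/kg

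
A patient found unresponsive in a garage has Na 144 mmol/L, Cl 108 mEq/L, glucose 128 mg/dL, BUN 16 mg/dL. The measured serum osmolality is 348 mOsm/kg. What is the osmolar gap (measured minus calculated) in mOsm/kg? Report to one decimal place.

Calculated osmolality = 2·Na + glucose/18 + BUN/2.8
= 2·144 + 128/18 + 16/2.8
= 288 + 7.11 + 5.71
= 300.82 mOsm/kg ≈ 300.8 mOsm/kg
Osmolar gap = measured − calculated = 348 − 300.8 = 47.2 mOsm/kg

47.2 mOsm/kg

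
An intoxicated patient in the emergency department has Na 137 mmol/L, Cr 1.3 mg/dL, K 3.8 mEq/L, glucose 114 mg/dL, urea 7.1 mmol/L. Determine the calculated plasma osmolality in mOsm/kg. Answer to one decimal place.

Calculated osmolality = 2·Na + glucose/18 + urea
= 2·137 + 114/18 + 7.1
= 274 + 6.33 + 7.10
= 287.43 mOsm/kg

287.4 mOsm/kg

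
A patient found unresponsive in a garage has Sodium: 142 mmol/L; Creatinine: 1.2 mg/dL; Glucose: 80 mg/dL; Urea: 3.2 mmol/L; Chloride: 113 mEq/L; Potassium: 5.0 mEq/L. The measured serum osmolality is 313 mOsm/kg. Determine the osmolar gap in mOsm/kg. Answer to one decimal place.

21.4 mOsm/kg

Calculated osmolality = 2·Na + glucose/18 + urea
= 2·142 + 80/18 + 3.2
= 284 + 4.44 + 3.20
= 291.64 mOsm/kg ≈ 291.6 mOsm/kg
Osmolar gap = measured − calculated = 313 − 291.6 = 21.4 mOsm/kg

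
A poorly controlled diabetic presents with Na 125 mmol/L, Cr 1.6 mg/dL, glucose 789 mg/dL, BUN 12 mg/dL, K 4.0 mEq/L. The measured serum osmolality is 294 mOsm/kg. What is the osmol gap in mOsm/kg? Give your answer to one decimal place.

-4.1 mOsm/kg

Calculated osmolality = 2·Na + glucose/18 + BUN/2.8
= 2·125 + 789/18 + 12/2.8
= 250 + 43.83 + 4.29
= 298.12 mOsm/kg ≈ 298.1 mOsm/kg
Osmolar gap = measured − calculated = 294 − 298.1 = -4.1 mOsm/kg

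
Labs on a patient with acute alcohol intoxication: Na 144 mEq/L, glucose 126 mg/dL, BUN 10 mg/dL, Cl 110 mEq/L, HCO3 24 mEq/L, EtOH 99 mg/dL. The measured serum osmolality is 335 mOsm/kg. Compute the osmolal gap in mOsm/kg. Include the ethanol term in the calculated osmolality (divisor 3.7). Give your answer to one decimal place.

9.7 mOsm/kg

Calculated osmolality = 2·Na + glucose/18 + BUN/2.8 + ethanol/3.7
= 2·144 + 126/18 + 10/2.8 + 99/3.7
= 288 + 7 + 3.57 + 26.76
= 325.33 mOsm/kg ≈ 325.3 mOsm/kg
Osmolar gap = measured − calculated = 335 − 325.3 = 9.7 mOsm/kg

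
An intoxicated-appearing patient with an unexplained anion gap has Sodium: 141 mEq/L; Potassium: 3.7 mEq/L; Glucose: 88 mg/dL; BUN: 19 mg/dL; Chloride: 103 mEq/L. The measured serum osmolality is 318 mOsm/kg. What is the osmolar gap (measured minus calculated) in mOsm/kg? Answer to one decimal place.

Calculated osmolality = 2·Na + glucose/18 + BUN/2.8
= 2·141 + 88/18 + 19/2.8
= 282 + 4.89 + 6.79
= 293.68 mOsm/kg ≈ 293.7 mOsm/kg
Osmolar gap = measured − calculated = 318 − 293.7 = 24.3 mOsm/kg

24.3 mOsm/kg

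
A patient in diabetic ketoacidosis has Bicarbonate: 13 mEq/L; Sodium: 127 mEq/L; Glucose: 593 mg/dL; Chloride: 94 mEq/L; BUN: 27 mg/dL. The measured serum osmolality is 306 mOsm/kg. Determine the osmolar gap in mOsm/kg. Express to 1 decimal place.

Calculated osmolality = 2·Na + glucose/18 + BUN/2.8
= 2·127 + 593/18 + 27/2.8
= 254 + 32.94 + 9.64
= 296.58 mOsm/kg ≈ 296.6 mOsm/kg
Osmolar gap = measured − calculated = 306 − 296.6 = 9.4 mOsm/kg

9.4 mOsm/kg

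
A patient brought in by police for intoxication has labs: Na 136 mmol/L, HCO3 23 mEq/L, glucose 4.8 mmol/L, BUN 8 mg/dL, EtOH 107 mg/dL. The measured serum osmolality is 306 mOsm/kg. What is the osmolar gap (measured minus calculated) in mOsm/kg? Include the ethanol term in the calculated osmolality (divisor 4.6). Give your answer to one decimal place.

3.1 mOsm/kg

Calculated osmolality = 2·Na + glucose + BUN/2.8 + ethanol/4.6
= 2·136 + 4.8 + 8/2.8 + 107/4.6
= 272 + 4.80 + 2.86 + 23.26
= 302.92 mOsm/kg ≈ 302.9 mOsm/kg
Osmolar gap = measured − calculated = 306 − 302.9 = 3.1 mOsm/kg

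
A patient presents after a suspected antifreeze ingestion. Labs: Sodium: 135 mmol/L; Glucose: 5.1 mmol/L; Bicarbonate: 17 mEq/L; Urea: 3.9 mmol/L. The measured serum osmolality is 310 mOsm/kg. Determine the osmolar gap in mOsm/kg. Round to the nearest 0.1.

Calculated osmolality = 2·Na + glucose + urea
= 2·135 + 5.1 + 3.9
= 270 + 5.10 + 3.90
= 279 mOsm/kg ≈ 279.0 mOsm/kg
Osmolar gap = measured − calculated = 310 − 279.0 = 31.0 mOsm/kg

31.0 mOsm/kg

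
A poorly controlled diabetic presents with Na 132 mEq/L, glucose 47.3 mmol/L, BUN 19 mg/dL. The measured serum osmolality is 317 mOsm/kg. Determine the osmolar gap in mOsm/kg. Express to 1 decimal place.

-1.1 mOsm/kg

Calculated osmolality = 2·Na + glucose + BUN/2.8
= 2·132 + 47.3 + 19/2.8
= 264 + 47.30 + 6.79
= 318.09 mOsm/kg ≈ 318.1 mOsm/kg
Osmolar gap = measured − calculated = 317 − 318.1 = -1.1 mOsm/kg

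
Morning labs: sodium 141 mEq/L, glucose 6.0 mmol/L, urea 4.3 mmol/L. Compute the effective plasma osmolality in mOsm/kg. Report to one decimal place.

Effective osmolality excludes urea (freely permeant across cell membranes):
2·Na + glucose
= 2·141 + 6
= 282 + 6
= 288 mOsm/kg

288.0 mOsm/kg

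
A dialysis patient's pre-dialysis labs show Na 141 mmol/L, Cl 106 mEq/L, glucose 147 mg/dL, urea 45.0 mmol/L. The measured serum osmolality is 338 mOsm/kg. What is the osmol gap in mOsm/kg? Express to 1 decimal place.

Calculated osmolality = 2·Na + glucose/18 + urea
= 2·141 + 147/18 + 45
= 282 + 8.17 + 45
= 335.17 mOsm/kg ≈ 335.2 mOsm/kg
Osmolar gap = measured − calculated = 338 − 335.2 = 2.8 mOsm/kg

2.8 mOsm/kg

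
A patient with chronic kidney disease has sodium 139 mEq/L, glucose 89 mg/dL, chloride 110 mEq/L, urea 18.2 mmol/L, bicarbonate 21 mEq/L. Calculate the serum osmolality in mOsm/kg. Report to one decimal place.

Calculated osmolality = 2·Na + glucose/18 + urea
= 2·139 + 89/18 + 18.2
= 278 + 4.94 + 18.20
= 301.14 mOsm/kg

301.1 mOsm/kg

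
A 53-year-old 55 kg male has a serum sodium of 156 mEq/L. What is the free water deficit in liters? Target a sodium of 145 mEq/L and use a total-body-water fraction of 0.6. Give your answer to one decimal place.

2.5 L

TBW = 0.6 · 55 = 33 L
Free water deficit = TBW · (Na/145 − 1)
= 33 · (156/145 − 1)
= 33 · 0.0759
= 2.5 L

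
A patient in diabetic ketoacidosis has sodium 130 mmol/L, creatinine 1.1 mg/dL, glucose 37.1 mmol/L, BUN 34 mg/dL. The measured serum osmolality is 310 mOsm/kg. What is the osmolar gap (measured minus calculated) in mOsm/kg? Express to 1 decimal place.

Calculated osmolality = 2·Na + glucose + BUN/2.8
= 2·130 + 37.1 + 34/2.8
= 260 + 37.10 + 12.14
= 309.24 mOsm/kg ≈ 309.2 mOsm/kg
Osmolar gap = measured − calculated = 310 − 309.2 = 0.8 mOsm/kg

0.8 mOsm/kg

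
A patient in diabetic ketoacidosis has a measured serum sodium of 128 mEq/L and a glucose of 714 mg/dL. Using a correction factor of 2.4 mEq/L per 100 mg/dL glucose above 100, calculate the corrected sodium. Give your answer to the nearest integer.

Corrected Na = measured Na + 2.4 · (glucose − 100)/100
= 128 + 2.4 · (714 − 100)/100
= 128 + 14.7
= 142.7 mEq/L

143 mEq/L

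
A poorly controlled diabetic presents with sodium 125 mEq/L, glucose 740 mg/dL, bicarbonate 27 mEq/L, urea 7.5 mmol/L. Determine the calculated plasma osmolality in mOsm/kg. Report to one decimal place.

Calculated osmolality = 2·Na + glucose/18 + urea
= 2·125 + 740/18 + 7.5
= 250 + 41.11 + 7.50
= 298.61 mOsm/kg

298.6 mOsm/kg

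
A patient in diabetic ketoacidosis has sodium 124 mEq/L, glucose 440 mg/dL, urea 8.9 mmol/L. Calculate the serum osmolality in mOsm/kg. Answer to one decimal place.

281.3 mOsm/kg

Calculated osmolality = 2·Na + glucose/18 + urea
= 2·124 + 440/18 + 8.9
= 248 + 24.44 + 8.90
= 281.34 mOsm/kg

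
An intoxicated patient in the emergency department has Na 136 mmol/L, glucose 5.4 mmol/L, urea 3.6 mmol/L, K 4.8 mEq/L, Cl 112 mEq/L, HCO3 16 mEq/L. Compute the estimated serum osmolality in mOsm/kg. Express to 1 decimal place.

281.0 mOsm/kg

Calculated osmolality = 2·Na + glucose + urea
= 2·136 + 5.4 + 3.6
= 272 + 5.40 + 3.60
= 281 mOsm/kg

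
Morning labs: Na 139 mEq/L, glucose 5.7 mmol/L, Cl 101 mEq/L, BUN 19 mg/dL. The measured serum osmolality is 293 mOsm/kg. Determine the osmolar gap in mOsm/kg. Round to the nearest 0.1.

2.5 mOsm/kg

Calculated osmolality = 2·Na + glucose + BUN/2.8
= 2·139 + 5.7 + 19/2.8
= 278 + 5.70 + 6.79
= 290.49 mOsm/kg ≈ 290.5 mOsm/kg
Osmolar gap = measured − calculated = 293 − 290.5 = 2.5 mOsm/kg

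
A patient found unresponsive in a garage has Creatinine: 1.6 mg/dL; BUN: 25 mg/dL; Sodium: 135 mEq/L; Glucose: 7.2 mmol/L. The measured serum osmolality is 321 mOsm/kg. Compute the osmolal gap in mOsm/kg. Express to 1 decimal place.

34.9 mOsm/kg

Calculated osmolality = 2·Na + glucose + BUN/2.8
= 2·135 + 7.2 + 25/2.8
= 270 + 7.20 + 8.93
= 286.13 mOsm/kg ≈ 286.1 mOsm/kg
Osmolar gap = measured − calculated = 321 − 286.1 = 34.9 mOsm/kg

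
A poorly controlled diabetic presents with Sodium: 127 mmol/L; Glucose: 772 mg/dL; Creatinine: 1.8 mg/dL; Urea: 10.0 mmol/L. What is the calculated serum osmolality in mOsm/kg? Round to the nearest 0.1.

Calculated osmolality = 2·Na + glucose/18 + urea
= 2·127 + 772/18 + 10
= 254 + 42.89 + 10
= 306.89 mOsm/kg

306.9 mOsm/kg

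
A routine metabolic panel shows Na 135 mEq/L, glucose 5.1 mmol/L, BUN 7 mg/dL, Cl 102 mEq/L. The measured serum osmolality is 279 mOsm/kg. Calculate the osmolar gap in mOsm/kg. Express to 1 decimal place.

1.4 mOsm/kg

Calculated osmolality = 2·Na + glucose + BUN/2.8
= 2·135 + 5.1 + 7/2.8
= 270 + 5.10 + 2.50
= 277.6 mOsm/kg ≈ 277.6 mOsm/kg
Osmolar gap = measured − calculated = 279 − 277.6 = 1.4 mOsm/kg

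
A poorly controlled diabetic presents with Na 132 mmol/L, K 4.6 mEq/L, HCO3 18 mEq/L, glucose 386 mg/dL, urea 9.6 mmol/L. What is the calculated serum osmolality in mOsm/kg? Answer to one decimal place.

Calculated osmolality = 2·Na + glucose/18 + urea
= 2·132 + 386/18 + 9.6
= 264 + 21.44 + 9.60
= 295.04 mOsm/kg

295.0 mOsm/kg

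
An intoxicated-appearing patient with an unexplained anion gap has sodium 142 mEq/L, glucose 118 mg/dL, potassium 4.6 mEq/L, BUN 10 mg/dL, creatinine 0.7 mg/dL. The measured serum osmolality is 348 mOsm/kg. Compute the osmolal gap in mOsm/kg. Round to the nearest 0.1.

53.9 mOsm/kg

Calculated osmolality = 2·Na + glucose/18 + BUN/2.8
= 2·142 + 118/18 + 10/2.8
= 284 + 6.56 + 3.57
= 294.13 mOsm/kg ≈ 294.1 mOsm/kg
Osmolar gap = measured − calculated = 348 − 294.1 = 53.9 mOsm/kg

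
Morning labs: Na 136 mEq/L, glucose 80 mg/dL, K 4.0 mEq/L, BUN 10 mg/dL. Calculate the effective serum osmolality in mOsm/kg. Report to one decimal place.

276.4 mOsm/kg

Effective osmolality excludes urea (freely permeant across cell membranes):
2·Na + glucose/18
= 2·136 + 80/18
= 272 + 4.44
= 276.44 mOsm/kg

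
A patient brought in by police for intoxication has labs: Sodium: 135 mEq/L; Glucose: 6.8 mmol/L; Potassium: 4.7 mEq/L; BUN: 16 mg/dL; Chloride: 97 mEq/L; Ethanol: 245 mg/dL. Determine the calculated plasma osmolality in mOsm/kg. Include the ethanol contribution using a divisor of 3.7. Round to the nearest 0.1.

Calculated osmolality = 2·Na + glucose + BUN/2.8 + ethanol/3.7
= 2·135 + 6.8 + 16/2.8 + 245/3.7
= 270 + 6.80 + 5.71 + 66.22
= 348.73 mOsm/kg

348.7 mOsm/kg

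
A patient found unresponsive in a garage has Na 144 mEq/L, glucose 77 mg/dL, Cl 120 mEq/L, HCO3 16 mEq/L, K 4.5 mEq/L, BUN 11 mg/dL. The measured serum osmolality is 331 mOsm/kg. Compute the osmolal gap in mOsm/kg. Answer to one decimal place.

Calculated osmolality = 2·Na + glucose/18 + BUN/2.8
= 2·144 + 77/18 + 11/2.8
= 288 + 4.28 + 3.93
= 296.21 mOsm/kg ≈ 296.2 mOsm/kg
Osmolar gap = measured − calculated = 331 − 296.2 = 34.8 mOsm/kg

34.8 mOsm/kg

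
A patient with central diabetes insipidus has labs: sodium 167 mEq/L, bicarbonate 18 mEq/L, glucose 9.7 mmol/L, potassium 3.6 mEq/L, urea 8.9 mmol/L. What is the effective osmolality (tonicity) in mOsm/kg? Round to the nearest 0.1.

343.7 mOsm/kg

Effective osmolality excludes urea (freely permeant across cell membranes):
2·Na + glucose
= 2·167 + 9.7
= 334 + 9.7
= 343.7 mOsm/kg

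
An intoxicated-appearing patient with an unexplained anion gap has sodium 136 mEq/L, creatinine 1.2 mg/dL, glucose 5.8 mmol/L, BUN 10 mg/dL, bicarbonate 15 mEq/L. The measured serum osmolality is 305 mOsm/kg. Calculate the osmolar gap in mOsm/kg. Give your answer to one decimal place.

Calculated osmolality = 2·Na + glucose + BUN/2.8
= 2·136 + 5.8 + 10/2.8
= 272 + 5.80 + 3.57
= 281.37 mOsm/kg ≈ 281.4 mOsm/kg
Osmolar gap = measured − calculated = 305 − 281.4 = 23.6 mOsm/kg

23.6 mOsm/kg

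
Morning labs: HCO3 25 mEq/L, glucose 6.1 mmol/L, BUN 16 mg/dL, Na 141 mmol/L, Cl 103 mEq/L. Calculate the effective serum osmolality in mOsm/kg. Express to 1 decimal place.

288.1 mOsm/kg

Effective osmolality excludes urea (freely permeant across cell membranes):
2·Na + glucose
= 2·141 + 6.1
= 282 + 6.1
= 288.1 mOsm/kg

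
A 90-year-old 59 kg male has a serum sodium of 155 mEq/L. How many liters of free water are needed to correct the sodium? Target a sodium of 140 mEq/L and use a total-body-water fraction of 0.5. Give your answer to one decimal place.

3.2 L

TBW = 0.5 · 59 = 29.5 L
Free water deficit = TBW · (Na/140 − 1)
= 29.5 · (155/140 − 1)
= 29.5 · 0.1071
= 3.16 L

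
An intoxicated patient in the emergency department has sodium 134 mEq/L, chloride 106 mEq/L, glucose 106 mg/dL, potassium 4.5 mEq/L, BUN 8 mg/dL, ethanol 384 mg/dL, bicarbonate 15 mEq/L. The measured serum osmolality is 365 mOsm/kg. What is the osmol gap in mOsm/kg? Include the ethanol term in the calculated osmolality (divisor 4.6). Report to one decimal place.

4.8 mOsm/kg

Calculated osmolality = 2·Na + glucose/18 + BUN/2.8 + ethanol/4.6
= 2·134 + 106/18 + 8/2.8 + 384/4.6
= 268 + 5.89 + 2.86 + 83.48
= 360.23 mOsm/kg ≈ 360.2 mOsm/kg
Osmolar gap = measured − calculated = 365 − 360.2 = 4.8 mOsm/kg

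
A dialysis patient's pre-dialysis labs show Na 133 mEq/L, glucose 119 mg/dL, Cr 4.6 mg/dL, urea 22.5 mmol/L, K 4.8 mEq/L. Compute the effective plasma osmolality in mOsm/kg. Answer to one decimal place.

Effective osmolality excludes urea (freely permeant across cell membranes):
2·Na + glucose/18
= 2·133 + 119/18
= 266 + 6.61
= 272.61 mOsm/kg

272.6 mOsm/kg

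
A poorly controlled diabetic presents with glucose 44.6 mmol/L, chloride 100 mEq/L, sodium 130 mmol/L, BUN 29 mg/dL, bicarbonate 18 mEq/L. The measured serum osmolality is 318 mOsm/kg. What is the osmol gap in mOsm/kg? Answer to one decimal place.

Calculated osmolality = 2·Na + glucose + BUN/2.8
= 2·130 + 44.6 + 29/2.8
= 260 + 44.60 + 10.36
= 314.96 mOsm/kg ≈ 315.0 mOsm/kg
Osmolar gap = measured − calculated = 318 − 315.0 = 3.0 mOsm/kg

3.0 mOsm/kg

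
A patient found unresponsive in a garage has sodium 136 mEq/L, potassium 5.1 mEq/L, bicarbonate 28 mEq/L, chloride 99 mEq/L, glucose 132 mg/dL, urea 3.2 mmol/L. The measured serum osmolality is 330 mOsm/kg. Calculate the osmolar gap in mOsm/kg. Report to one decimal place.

47.5 mOsm/kg

Calculated osmolality = 2·Na + glucose/18 + urea
= 2·136 + 132/18 + 3.2
= 272 + 7.33 + 3.20
= 282.53 mOsm/kg ≈ 282.5 mOsm/kg
Osmolar gap = measured − calculated = 330 − 282.5 = 47.5 mOsm/kg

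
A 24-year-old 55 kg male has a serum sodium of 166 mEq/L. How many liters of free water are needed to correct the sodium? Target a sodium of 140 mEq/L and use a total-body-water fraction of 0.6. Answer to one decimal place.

TBW = 0.6 · 55 = 33 L
Free water deficit = TBW · (Na/140 − 1)
= 33 · (166/140 − 1)
= 33 · 0.1857
= 6.13 L

6.1 L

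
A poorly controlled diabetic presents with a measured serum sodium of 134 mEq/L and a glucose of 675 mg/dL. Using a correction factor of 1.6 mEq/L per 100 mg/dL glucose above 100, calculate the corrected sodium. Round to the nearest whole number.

143 mEq/L

Corrected Na = measured Na + 1.6 · (glucose − 100)/100
= 134 + 1.6 · (675 − 100)/100
= 134 + 9.2
= 143.2 mEq/L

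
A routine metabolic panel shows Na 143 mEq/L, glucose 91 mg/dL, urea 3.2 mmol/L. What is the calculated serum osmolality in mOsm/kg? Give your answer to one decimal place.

294.3 mOsm/kg

Calculated osmolality = 2·Na + glucose/18 + urea
= 2·143 + 91/18 + 3.2
= 286 + 5.06 + 3.20
= 294.26 mOsm/kg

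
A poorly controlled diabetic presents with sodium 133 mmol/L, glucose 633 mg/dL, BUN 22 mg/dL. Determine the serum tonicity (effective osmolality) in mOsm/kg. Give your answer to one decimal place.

301.2 mOsm/kg

Effective osmolality excludes urea (freely permeant across cell membranes):
2·Na + glucose/18
= 2·133 + 633/18
= 266 + 35.17
= 301.17 mOsm/kg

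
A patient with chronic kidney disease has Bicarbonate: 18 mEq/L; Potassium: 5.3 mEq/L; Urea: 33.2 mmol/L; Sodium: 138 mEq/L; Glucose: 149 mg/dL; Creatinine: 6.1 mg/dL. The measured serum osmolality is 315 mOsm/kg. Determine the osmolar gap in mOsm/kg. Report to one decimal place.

Calculated osmolality = 2·Na + glucose/18 + urea
= 2·138 + 149/18 + 33.2
= 276 + 8.28 + 33.20
= 317.48 mOsm/kg ≈ 317.5 mOsm/kg
Osmolar gap = measured − calculated = 315 − 317.5 = -2.5 mOsm/kg

-2.5 mOsm/kg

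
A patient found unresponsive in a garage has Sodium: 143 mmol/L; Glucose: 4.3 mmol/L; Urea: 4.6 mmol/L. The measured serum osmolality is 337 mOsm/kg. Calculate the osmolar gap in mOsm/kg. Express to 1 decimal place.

42.1 mOsm/kg

Calculated osmolality = 2·Na + glucose + urea
= 2·143 + 4.3 + 4.6
= 286 + 4.30 + 4.60
= 294.9 mOsm/kg ≈ 294.9 mOsm/kg
Osmolar gap = measured − calculated = 337 − 294.9 = 42.1 mOsm/kg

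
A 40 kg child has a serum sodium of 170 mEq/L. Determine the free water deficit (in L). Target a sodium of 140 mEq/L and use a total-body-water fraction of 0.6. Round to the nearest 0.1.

TBW = 0.6 · 40 = 24 L
Free water deficit = TBW · (Na/140 − 1)
= 24 · (170/140 − 1)
= 24 · 0.2143
= 5.14 L

5.1 L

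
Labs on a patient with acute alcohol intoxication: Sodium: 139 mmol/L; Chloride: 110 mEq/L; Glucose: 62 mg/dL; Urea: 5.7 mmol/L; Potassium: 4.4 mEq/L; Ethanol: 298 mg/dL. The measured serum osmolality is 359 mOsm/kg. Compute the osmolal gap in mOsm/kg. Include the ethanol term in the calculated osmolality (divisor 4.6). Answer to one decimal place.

7.1 mOsm/kg

Calculated osmolality = 2·Na + glucose/18 + urea + ethanol/4.6
= 2·139 + 62/18 + 5.7 + 298/4.6
= 278 + 3.44 + 5.70 + 64.78
= 351.92 mOsm/kg ≈ 351.9 mOsm/kg
Osmolar gap = measured − calculated = 359 − 351.9 = 7.1 mOsm/kg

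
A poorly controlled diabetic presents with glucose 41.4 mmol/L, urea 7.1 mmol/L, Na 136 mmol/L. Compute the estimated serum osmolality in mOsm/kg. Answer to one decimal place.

Calculated osmolality = 2·Na + glucose + urea
= 2·136 + 41.4 + 7.1
= 272 + 41.40 + 7.10
= 320.5 mOsm/kg

320.5 mOsm/kg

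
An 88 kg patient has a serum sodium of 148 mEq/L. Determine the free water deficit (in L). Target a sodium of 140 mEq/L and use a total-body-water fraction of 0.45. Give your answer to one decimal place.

TBW = 0.45 · 88 = 39.6 L
Free water deficit = TBW · (Na/140 − 1)
= 39.6 · (148/140 − 1)
= 39.6 · 0.0571
= 2.26 L

2.3 L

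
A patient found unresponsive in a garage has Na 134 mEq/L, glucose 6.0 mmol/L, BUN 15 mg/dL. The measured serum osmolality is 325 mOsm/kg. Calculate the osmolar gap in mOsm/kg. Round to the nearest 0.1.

45.6 mOsm/kg

Calculated osmolality = 2·Na + glucose + BUN/2.8
= 2·134 + 6 + 15/2.8
= 268 + 6 + 5.36
= 279.36 mOsm/kg ≈ 279.4 mOsm/kg
Osmolar gap = measured − calculated = 325 − 279.4 = 45.6 mOsm/kg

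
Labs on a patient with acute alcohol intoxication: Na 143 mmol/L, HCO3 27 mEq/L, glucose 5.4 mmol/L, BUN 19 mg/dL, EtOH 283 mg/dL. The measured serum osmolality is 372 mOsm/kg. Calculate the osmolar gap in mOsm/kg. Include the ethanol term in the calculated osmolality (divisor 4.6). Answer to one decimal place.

12.3 mOsm/kg

Calculated osmolality = 2·Na + glucose + BUN/2.8 + ethanol/4.6
= 2·143 + 5.4 + 19/2.8 + 283/4.6
= 286 + 5.40 + 6.79 + 61.52
= 359.71 mOsm/kg ≈ 359.7 mOsm/kg
Osmolar gap = measured − calculated = 372 − 359.7 = 12.3 mOsm/kg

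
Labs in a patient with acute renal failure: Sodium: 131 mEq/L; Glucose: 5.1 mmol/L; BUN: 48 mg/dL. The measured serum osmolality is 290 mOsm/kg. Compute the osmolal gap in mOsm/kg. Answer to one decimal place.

5.8 mOsm/kg

Calculated osmolality = 2·Na + glucose + BUN/2.8
= 2·131 + 5.1 + 48/2.8
= 262 + 5.10 + 17.14
= 284.24 mOsm/kg ≈ 284.2 mOsm/kg
Osmolar gap = measured − calculated = 290 − 284.2 = 5.8 mOsm/kg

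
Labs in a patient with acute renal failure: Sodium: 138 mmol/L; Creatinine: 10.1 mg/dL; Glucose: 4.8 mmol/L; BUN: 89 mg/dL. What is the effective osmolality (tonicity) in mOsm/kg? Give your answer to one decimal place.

Effective osmolality excludes urea (freely permeant across cell membranes):
2·Na + glucose
= 2·138 + 4.8
= 276 + 4.8
= 280.8 mOsm/kg

280.8 mOsm/kg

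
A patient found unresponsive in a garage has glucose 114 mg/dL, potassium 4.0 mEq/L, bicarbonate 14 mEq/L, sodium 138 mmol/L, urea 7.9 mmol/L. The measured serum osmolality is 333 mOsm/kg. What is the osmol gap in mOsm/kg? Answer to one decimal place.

Calculated osmolality = 2·Na + glucose/18 + urea
= 2·138 + 114/18 + 7.9
= 276 + 6.33 + 7.90
= 290.23 mOsm/kg ≈ 290.2 mOsm/kg
Osmolar gap = measured − calculated = 333 − 290.2 = 42.8 mOsm/kg

42.8 mOsm/kg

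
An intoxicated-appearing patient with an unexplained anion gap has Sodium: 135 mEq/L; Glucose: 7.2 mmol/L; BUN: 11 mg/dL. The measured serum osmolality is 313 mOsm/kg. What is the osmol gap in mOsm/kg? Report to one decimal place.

31.9 mOsm/kg

Calculated osmolality = 2·Na + glucose + BUN/2.8
= 2·135 + 7.2 + 11/2.8
= 270 + 7.20 + 3.93
= 281.13 mOsm/kg ≈ 281.1 mOsm/kg
Osmolar gap = measured − calculated = 313 − 281.1 = 31.9 mOsm/kg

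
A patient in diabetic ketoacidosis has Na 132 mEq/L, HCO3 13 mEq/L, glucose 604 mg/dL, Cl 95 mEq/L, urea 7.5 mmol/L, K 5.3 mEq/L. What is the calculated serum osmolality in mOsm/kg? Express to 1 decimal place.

Calculated osmolality = 2·Na + glucose/18 + urea
= 2·132 + 604/18 + 7.5
= 264 + 33.56 + 7.50
= 305.06 mOsm/kg

305.1 mOsm/kg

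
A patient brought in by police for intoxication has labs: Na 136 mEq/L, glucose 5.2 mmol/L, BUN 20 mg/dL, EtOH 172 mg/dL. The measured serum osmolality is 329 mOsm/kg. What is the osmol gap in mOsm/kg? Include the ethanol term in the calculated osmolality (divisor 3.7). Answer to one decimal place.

Calculated osmolality = 2·Na + glucose + BUN/2.8 + ethanol/3.7
= 2·136 + 5.2 + 20/2.8 + 172/3.7
= 272 + 5.20 + 7.14 + 46.49
= 330.83 mOsm/kg ≈ 330.8 mOsm/kg
Osmolar gap = measured − calculated = 329 − 330.8 = -1.8 mOsm/kg

-1.8 mOsm/kg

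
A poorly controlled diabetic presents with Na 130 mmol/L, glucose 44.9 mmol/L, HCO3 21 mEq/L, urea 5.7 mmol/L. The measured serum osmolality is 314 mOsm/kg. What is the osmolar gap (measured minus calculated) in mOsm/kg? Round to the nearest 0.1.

3.4 mOsm/kg

Calculated osmolality = 2·Na + glucose + urea
= 2·130 + 44.9 + 5.7
= 260 + 44.90 + 5.70
= 310.6 mOsm/kg ≈ 310.6 mOsm/kg
Osmolar gap = measured − calculated = 314 − 310.6 = 3.4 mOsm/kg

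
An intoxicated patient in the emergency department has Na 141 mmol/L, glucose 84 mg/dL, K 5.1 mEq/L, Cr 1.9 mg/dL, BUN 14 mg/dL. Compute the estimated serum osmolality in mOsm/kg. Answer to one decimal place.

Calculated osmolality = 2·Na + glucose/18 + BUN/2.8
= 2·141 + 84/18 + 14/2.8
= 282 + 4.67 + 5
= 291.67 mOsm/kg

291.7 mOsm/kg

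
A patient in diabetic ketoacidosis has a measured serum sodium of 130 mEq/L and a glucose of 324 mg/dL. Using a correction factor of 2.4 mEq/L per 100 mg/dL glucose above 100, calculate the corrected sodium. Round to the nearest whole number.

135 mEq/L

Corrected Na = measured Na + 2.4 · (glucose − 100)/100
= 130 + 2.4 · (324 − 100)/100
= 130 + 5.4
= 135.4 mEq/L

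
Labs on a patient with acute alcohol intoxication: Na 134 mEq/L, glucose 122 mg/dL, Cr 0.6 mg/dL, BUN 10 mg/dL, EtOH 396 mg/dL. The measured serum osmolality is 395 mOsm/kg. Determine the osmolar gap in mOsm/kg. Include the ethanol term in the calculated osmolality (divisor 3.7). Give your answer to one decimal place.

9.6 mOsm/kg

Calculated osmolality = 2·Na + glucose/18 + BUN/2.8 + ethanol/3.7
= 2·134 + 122/18 + 10/2.8 + 396/3.7
= 268 + 6.78 + 3.57 + 107.03
= 385.38 mOsm/kg ≈ 385.4 mOsm/kg
Osmolar gap = measured − calculated = 395 − 385.4 = 9.6 mOsm/kg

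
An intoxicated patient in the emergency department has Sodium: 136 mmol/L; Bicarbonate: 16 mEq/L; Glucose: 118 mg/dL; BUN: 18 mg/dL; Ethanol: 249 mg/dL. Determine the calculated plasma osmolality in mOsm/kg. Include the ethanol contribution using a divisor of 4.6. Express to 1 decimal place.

Calculated osmolality = 2·Na + glucose/18 + BUN/2.8 + ethanol/4.6
= 2·136 + 118/18 + 18/2.8 + 249/4.6
= 272 + 6.56 + 6.43 + 54.13
= 339.12 mOsm/kg

339.1 mOsm/kg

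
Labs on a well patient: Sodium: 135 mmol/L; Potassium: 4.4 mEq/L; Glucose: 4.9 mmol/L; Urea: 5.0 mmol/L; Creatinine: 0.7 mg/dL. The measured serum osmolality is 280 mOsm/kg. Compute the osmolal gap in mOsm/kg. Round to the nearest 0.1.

0.1 mOsm/kg

Calculated osmolality = 2·Na + glucose + urea
= 2·135 + 4.9 + 5
= 270 + 4.90 + 5
= 279.9 mOsm/kg ≈ 279.9 mOsm/kg
Osmolar gap = measured − calculated = 280 − 279.9 = 0.1 mOsm/kg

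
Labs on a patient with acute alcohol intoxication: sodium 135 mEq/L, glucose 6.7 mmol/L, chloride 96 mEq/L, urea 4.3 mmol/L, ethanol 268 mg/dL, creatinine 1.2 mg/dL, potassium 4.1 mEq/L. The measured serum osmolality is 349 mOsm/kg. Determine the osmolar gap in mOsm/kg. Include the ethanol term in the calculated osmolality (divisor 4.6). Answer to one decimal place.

9.7 mOsm/kg

Calculated osmolality = 2·Na + glucose + urea + ethanol/4.6
= 2·135 + 6.7 + 4.3 + 268/4.6
= 270 + 6.70 + 4.30 + 58.26
= 339.26 mOsm/kg ≈ 339.3 mOsm/kg
Osmolar gap = measured − calculated = 349 − 339.3 = 9.7 mOsm/kg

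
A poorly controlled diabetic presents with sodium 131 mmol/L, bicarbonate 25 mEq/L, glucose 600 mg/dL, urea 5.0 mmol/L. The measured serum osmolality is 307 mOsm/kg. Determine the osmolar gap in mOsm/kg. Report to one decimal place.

6.7 mOsm/kg

Calculated osmolality = 2·Na + glucose/18 + urea
= 2·131 + 600/18 + 5
= 262 + 33.33 + 5
= 300.33 mOsm/kg ≈ 300.3 mOsm/kg
Osmolar gap = measured − calculated = 307 − 300.3 = 6.7 mOsm/kg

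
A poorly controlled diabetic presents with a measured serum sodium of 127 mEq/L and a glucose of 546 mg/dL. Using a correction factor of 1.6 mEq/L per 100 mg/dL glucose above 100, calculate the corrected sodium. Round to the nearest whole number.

Corrected Na = measured Na + 1.6 · (glucose − 100)/100
= 127 + 1.6 · (546 − 100)/100
= 127 + 7.1
= 134.1 mEq/L

134 mEq/L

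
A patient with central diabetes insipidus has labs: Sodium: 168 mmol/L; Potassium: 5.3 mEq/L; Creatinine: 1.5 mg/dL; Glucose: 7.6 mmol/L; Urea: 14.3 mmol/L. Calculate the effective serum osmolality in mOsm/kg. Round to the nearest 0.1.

343.6 mOsm/kg

Effective osmolality excludes urea (freely permeant across cell membranes):
2·Na + glucose
= 2·168 + 7.6
= 336 + 7.6
= 343.6 mOsm/kg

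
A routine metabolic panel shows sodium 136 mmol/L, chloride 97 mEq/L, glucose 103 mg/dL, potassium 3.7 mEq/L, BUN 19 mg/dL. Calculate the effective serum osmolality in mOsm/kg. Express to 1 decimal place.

277.7 mOsm/kg

Effective osmolality excludes urea (freely permeant across cell membranes):
2·Na + glucose/18
= 2·136 + 103/18
= 272 + 5.72
= 277.72 mOsm/kg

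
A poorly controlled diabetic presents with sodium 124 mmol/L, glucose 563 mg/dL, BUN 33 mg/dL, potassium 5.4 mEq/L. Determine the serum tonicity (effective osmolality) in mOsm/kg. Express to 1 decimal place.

Effective osmolality excludes urea (freely permeant across cell membranes):
2·Na + glucose/18
= 2·124 + 563/18
= 248 + 31.28
= 279.28 mOsm/kg

279.3 mOsm/kg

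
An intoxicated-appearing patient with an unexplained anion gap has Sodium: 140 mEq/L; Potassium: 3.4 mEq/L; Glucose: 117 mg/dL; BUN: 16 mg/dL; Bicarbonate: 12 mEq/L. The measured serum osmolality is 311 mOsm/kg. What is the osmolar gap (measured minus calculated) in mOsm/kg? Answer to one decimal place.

Calculated osmolality = 2·Na + glucose/18 + BUN/2.8
= 2·140 + 117/18 + 16/2.8
= 280 + 6.50 + 5.71
= 292.21 mOsm/kg ≈ 292.2 mOsm/kg
Osmolar gap = measured − calculated = 311 − 292.2 = 18.8 mOsm/kg

18.8 mOsm/kg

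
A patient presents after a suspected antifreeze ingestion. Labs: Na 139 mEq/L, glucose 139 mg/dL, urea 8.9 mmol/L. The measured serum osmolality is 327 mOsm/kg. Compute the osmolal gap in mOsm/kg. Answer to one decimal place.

32.4 mOsm/kg

Calculated osmolality = 2·Na + glucose/18 + urea
= 2·139 + 139/18 + 8.9
= 278 + 7.72 + 8.90
= 294.62 mOsm/kg ≈ 294.6 mOsm/kg
Osmolar gap = measured − calculated = 327 − 294.6 = 32.4 mOsm/kg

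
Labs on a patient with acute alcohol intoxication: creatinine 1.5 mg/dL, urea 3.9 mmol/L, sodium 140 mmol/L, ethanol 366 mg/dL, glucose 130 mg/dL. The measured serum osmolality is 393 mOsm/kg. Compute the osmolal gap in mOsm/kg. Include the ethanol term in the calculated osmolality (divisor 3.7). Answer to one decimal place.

Calculated osmolality = 2·Na + glucose/18 + urea + ethanol/3.7
= 2·140 + 130/18 + 3.9 + 366/3.7
= 280 + 7.22 + 3.90 + 98.92
= 390.04 mOsm/kg ≈ 390.0 mOsm/kg
Osmolar gap = measured − calculated = 393 − 390.0 = 3.0 mOsm/kg

3.0 mOsm/kg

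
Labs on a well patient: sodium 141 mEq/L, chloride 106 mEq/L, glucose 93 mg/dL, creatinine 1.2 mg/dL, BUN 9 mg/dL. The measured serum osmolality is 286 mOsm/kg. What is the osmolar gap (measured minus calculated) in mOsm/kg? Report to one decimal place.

Calculated osmolality = 2·Na + glucose/18 + BUN/2.8
= 2·141 + 93/18 + 9/2.8
= 282 + 5.17 + 3.21
= 290.38 mOsm/kg ≈ 290.4 mOsm/kg
Osmolar gap = measured − calculated = 286 − 290.4 = -4.4 mOsm/kg

-4.4 mOsm/kg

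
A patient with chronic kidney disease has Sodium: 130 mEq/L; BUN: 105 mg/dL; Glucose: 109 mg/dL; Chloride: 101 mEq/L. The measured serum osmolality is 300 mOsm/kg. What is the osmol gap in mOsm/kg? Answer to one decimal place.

-3.6 mOsm/kg

Calculated osmolality = 2·Na + glucose/18 + BUN/2.8
= 2·130 + 109/18 + 105/2.8
= 260 + 6.06 + 37.50
= 303.56 mOsm/kg ≈ 303.6 mOsm/kg
Osmolar gap = measured − calculated = 300 − 303.6 = -3.6 mOsm/kg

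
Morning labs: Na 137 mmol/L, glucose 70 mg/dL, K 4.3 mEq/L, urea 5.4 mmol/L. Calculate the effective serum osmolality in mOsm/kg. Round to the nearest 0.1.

Effective osmolality excludes urea (freely permeant across cell membranes):
2·Na + glucose/18
= 2·137 + 70/18
= 274 + 3.89
= 277.89 mOsm/kg

277.9 mOsm/kg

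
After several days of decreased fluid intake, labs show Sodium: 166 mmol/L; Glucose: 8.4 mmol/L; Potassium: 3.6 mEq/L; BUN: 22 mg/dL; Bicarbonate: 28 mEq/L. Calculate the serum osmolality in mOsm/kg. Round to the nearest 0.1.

Calculated osmolality = 2·Na + glucose + BUN/2.8
= 2·166 + 8.4 + 22/2.8
= 332 + 8.40 + 7.86
= 348.26 mOsm/kg

348.3 mOsm/kg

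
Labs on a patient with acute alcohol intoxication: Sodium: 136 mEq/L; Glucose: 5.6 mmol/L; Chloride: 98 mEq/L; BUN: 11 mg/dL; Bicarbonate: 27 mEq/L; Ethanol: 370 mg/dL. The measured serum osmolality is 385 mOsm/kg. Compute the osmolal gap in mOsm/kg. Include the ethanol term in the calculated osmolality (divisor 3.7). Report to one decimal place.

3.5 mOsm/kg

Calculated osmolality = 2·Na + glucose + BUN/2.8 + ethanol/3.7
= 2·136 + 5.6 + 11/2.8 + 370/3.7
= 272 + 5.60 + 3.93 + 100
= 381.53 mOsm/kg ≈ 381.5 mOsm/kg
Osmolar gap = measured − calculated = 385 − 381.5 = 3.5 mOsm/kg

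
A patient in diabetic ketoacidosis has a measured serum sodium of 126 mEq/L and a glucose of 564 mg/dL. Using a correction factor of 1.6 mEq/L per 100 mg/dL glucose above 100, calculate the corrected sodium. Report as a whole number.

Corrected Na = measured Na + 1.6 · (glucose − 100)/100
= 126 + 1.6 · (564 − 100)/100
= 126 + 7.4
= 133.4 mEq/L

133 mEq/L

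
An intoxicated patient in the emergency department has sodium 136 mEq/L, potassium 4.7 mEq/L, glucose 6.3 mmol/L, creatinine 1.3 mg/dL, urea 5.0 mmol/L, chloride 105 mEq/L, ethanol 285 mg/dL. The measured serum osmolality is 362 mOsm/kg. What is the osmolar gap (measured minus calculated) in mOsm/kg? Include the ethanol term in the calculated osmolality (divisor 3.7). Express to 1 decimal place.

1.7 mOsm/kg

Calculated osmolality = 2·Na + glucose + urea + ethanol/3.7
= 2·136 + 6.3 + 5 + 285/3.7
= 272 + 6.30 + 5 + 77.03
= 360.33 mOsm/kg ≈ 360.3 mOsm/kg
Osmolar gap = measured − calculated = 362 − 360.3 = 1.7 mOsm/kg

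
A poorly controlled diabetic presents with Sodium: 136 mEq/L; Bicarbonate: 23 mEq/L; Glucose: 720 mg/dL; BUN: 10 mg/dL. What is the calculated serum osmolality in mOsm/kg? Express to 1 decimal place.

Calculated osmolality = 2·Na + glucose/18 + BUN/2.8
= 2·136 + 720/18 + 10/2.8
= 272 + 40 + 3.57
= 315.57 mOsm/kg

315.6 mOsm/kg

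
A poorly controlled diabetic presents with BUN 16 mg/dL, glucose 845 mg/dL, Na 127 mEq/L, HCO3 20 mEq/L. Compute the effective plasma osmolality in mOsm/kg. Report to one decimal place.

Effective osmolality excludes urea (freely permeant across cell membranes):
2·Na + glucose/18
= 2·127 + 845/18
= 254 + 46.94
= 300.94 mOsm/kg

300.9 mOsm/kg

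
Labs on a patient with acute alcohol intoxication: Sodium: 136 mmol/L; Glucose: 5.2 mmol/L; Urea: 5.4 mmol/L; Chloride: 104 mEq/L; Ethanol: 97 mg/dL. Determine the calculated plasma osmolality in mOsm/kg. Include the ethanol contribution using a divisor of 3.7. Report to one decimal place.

308.8 mOsm/kg

Calculated osmolality = 2·Na + glucose + urea + ethanol/3.7
= 2·136 + 5.2 + 5.4 + 97/3.7
= 272 + 5.20 + 5.40 + 26.22
= 308.82 mOsm/kg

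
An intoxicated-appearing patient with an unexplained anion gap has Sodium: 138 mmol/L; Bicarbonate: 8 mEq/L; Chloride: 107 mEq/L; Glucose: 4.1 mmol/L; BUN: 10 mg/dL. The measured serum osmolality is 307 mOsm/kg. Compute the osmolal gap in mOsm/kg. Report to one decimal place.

Calculated osmolality = 2·Na + glucose + BUN/2.8
= 2·138 + 4.1 + 10/2.8
= 276 + 4.10 + 3.57
= 283.67 mOsm/kg ≈ 283.7 mOsm/kg
Osmolar gap = measured − calculated = 307 − 283.7 = 23.3 mOsm/kg

23.3 mOsm/kg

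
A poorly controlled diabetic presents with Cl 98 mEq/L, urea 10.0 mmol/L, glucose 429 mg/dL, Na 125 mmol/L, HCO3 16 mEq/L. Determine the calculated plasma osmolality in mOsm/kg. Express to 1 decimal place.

283.8 mOsm/kg

Calculated osmolality = 2·Na + glucose/18 + urea
= 2·125 + 429/18 + 10
= 250 + 23.83 + 10
= 283.83 mOsm/kg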